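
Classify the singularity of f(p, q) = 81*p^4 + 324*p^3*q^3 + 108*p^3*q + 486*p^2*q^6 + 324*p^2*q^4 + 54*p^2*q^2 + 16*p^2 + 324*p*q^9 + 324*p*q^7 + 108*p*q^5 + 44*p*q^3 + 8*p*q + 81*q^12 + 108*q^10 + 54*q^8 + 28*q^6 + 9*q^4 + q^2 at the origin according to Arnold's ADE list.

A_3

The Hessian of f at 0 is [[32, 8], [8, 2]] with rank 1, so corank 1. A Groebner basis of the Jacobian ideal J(f) in C{p,q} is {q^3, p + q/4}; counting standard monomials gives mu = 3. Corank 1: A-series; mu = 3 gives A_3.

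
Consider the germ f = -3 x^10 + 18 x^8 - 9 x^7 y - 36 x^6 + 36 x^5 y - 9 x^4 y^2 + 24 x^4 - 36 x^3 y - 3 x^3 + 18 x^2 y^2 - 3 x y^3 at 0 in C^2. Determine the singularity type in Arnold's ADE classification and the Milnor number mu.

Type E7, Milnor number mu = 7.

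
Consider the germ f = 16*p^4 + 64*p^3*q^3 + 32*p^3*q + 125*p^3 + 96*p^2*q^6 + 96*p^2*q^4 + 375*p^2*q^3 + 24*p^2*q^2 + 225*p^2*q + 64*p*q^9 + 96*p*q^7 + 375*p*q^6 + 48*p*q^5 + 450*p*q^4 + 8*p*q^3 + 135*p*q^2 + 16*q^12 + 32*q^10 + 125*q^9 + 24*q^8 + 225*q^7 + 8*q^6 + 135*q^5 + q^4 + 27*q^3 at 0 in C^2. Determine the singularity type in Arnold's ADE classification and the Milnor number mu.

The Hessian of f at 0 is [[0, 0], [0, 0]] with rank 0, so corank 2. A Groebner basis of the Jacobian ideal J(f) in C{p,q} is {q^4, p*q^2 + 17*q^3/30, p^2 + 6*p*q/5 + 9*q^2/25}; counting standard monomials gives mu = 6. Corank 2; j^3 = (5*p + 3*q)^3 is a perfect cube, so E-series; the 4-jet and mu = 6 give E_6.

Type E_6, Milnor number mu = 6.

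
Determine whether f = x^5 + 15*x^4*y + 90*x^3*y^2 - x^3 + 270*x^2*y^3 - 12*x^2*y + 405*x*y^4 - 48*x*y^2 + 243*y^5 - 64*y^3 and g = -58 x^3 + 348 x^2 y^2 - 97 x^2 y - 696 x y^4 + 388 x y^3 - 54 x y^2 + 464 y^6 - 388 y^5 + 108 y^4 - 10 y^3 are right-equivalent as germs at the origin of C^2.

No.

The Hessian of f at 0 has rank 0. Corank 2; j^3 = -(x + 4*y)^3 is a perfect cube, so E-series; the 5-jet and mu = 8 give E_8. The Hessian of g at 0 has rank 0. Corank 2; j^3 = -(2*x + y)*(29*x^2 + 34*x*y + 10*y^2) splits into three distinct lines over C (the quadratic factor has nonzero discriminant), so D_4. f is E_8 but g is D_4, hence not right-equivalent.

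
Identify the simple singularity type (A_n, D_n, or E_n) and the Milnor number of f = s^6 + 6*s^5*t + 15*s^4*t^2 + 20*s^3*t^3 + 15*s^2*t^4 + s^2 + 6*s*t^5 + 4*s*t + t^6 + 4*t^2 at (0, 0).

Type A_5, Milnor number mu = 5.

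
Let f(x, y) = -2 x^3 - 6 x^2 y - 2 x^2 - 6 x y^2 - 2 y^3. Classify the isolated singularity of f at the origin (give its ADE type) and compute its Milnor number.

The Hessian of f at 0 is [[-4, 0], [0, 0]] with rank 1, so corank 1. A Groebner basis of the Jacobian ideal J(f) in C{x,y} is {y^2, x}; counting standard monomials gives mu = 2. Corank 1: A-series; mu = 2 gives A_2.

Type A_{2}, Milnor number mu = 2.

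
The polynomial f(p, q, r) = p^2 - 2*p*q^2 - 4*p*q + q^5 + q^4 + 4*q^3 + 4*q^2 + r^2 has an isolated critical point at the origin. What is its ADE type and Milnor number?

Type A4, Milnor number mu = 4.

The Hessian of f at 0 is [[2, -4, 0], [-4, 8, 0], [0, 0, 2]] with rank 2, so corank 1. A Groebner basis of the Jacobian ideal J(f) in C{p,q,r} is {p^2 - 4*p*q + 4*p - 8*q, -p + q^2 + 2*q, r}; counting standard monomials gives mu = 4. Corank 1: A-series; mu = 4 gives A_4.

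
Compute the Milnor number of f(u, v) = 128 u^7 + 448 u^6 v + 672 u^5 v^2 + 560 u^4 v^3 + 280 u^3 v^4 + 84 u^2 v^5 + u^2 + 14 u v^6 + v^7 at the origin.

6

The Hessian of f at 0 is [[2, 0], [0, 0]] with rank 1, so corank 1. A Groebner basis of the Jacobian ideal J(f) in C{u,v} is {v^6, u}; counting standard monomials gives mu = 6. Corank 1: A-series; mu = 6 gives A_6.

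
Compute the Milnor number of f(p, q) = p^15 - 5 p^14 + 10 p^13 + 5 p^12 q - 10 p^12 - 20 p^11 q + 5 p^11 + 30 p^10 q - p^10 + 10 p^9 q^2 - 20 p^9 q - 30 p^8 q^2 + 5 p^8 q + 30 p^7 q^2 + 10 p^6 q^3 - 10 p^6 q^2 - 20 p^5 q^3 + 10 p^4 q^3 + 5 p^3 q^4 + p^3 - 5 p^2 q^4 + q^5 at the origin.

8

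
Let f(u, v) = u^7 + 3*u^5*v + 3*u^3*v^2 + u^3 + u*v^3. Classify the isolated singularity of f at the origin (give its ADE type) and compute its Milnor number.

Type E_{7}, Milnor number mu = 7.

The Hessian of f at 0 has rank 0. Corank 2; j^3 = u^3 is a perfect cube, so E-series; the 4-jet and mu = 7 give E_7.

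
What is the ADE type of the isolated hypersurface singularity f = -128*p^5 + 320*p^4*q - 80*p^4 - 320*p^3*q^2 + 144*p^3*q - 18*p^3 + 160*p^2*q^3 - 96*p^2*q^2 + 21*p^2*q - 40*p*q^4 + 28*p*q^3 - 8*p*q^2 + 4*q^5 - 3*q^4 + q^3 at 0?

D_5

The Hessian of f at 0 is [[0, 0], [0, 0]] with rank 0, so corank 2. A Groebner basis of the Jacobian ideal J(f) in C{p,q} is {p*q^2 + 27*p*q/14 - 9*q^2/14, 81*p*q/14 + q^3 - 27*q^2/14, p^2 - 16*p*q/21 + q^2/7}; counting standard monomials gives mu = 5. Corank 2; j^3 = -(2*p - q)*(3*p - q)^2 has shape L^2 M (L != M), so D-series; mu = 5 gives D_5.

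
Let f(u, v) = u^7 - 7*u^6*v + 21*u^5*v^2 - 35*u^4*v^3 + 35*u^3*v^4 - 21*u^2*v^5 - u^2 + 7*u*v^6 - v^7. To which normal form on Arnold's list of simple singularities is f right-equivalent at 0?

The Hessian of f at 0 has rank 1. Corank 1: A-series; mu = 6 gives A_6.

A6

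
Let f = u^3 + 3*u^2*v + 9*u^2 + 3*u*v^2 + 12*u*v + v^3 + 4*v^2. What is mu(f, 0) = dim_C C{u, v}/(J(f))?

2

The Hessian of f at 0 has rank 1. Corank 1: A-series; mu = 2 gives A_2.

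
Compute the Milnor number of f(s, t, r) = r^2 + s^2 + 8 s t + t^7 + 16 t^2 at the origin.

6

The Hessian of f at 0 is [[2, 8, 0], [8, 32, 0], [0, 0, 2]] with rank 2, so corank 1. A Groebner basis of the Jacobian ideal J(f) in C{s,t,r} is {t^6, s + 4*t, r}; counting standard monomials gives mu = 6. Corank 1: A-series; mu = 6 gives A_6.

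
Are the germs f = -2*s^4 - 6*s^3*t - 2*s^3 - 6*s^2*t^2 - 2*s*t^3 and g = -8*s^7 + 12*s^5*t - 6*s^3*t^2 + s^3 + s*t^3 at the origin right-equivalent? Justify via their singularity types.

Yes.

The Hessian of f at 0 is [[0, 0], [0, 0]] with rank 0, so corank 2. A Groebner basis of the Jacobian ideal J(f) in C{s,t} is {3*s^2 + t^4 + t^3, s^3, s^2*t - s^2 - t^3/3, 2*s^2 + s*t^2 + 2*t^3/3}; counting standard monomials gives mu = 7. Corank 2; j^3 = -2*s^3 is a perfect cube, so E-series; the 4-jet and mu = 7 give E_7. The Hessian of g at 0 is [[0, 0], [0, 0]] with rank 0, so corank 2. A Groebner basis of the Jacobian ideal J(g) in C{s,t} is {s^3, s*t^2, 3*s^2 + t^3}; counting standard monomials gives mu = 7. Corank 2; j^3 = s^3 is a perfect cube, so E-series; the 4-jet and mu = 7 give E_7. Both have type E_7, hence right-equivalent.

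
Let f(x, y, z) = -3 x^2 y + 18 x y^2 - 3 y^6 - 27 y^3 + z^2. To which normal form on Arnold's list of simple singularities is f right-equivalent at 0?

D_{7}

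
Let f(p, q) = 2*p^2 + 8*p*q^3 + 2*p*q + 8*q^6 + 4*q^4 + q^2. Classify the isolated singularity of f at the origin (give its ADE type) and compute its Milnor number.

Type A1, Milnor number mu = 1.

The Hessian of f at 0 has rank 2. Corank 0: nondegenerate Morse point, so A_1.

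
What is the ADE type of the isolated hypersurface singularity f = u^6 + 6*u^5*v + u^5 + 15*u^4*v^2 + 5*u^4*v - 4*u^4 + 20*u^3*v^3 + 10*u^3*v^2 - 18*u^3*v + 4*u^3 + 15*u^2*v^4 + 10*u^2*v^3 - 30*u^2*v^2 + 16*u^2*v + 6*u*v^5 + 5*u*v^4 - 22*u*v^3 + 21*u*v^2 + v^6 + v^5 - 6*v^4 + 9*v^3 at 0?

D7

The Hessian of f at 0 has rank 0. Corank 2; j^3 = (u + v)*(2*u + 3*v)^2 has shape L^2 M (L != M), so D-series; mu = 7 gives D_7.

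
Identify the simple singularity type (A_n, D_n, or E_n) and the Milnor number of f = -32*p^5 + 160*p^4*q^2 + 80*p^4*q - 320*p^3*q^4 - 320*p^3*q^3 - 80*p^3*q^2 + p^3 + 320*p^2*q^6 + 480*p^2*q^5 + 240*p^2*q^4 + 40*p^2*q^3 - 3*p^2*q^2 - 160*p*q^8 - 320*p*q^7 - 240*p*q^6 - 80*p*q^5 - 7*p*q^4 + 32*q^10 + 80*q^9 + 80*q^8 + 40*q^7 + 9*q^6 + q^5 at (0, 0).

The Hessian of f at 0 has rank 0. Corank 2; j^3 = p^3 is a perfect cube, so E-series; the 5-jet and mu = 8 give E_8.

Type E_{8}, Milnor number mu = 8.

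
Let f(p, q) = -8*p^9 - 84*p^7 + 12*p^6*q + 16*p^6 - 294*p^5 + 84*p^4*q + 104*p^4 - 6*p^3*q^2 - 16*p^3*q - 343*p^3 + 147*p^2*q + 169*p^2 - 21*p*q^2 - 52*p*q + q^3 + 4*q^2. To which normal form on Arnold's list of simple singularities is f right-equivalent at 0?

A2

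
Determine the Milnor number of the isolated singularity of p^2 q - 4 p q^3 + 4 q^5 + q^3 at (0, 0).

The Hessian of f at 0 has rank 0. Corank 2; j^3 = q*(p^2 + q^2) splits into three distinct lines over C (the quadratic factor has nonzero discriminant), so D_4.

4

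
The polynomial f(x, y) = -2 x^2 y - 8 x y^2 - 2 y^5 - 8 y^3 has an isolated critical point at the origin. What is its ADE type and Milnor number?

Type D6, Milnor number mu = 6.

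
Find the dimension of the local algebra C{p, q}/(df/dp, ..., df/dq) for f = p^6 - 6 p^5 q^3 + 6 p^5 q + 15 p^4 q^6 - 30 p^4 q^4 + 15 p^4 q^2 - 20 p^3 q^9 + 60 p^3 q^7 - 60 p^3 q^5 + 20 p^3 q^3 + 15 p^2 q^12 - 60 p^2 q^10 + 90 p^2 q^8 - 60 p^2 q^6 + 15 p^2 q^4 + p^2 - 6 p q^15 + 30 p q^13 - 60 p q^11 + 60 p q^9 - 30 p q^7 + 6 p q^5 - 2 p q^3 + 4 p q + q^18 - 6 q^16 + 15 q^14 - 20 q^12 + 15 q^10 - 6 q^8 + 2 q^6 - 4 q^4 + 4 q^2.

5

The Hessian of f at 0 is [[2, 4], [4, 8]] with rank 1, so corank 1. A Groebner basis of the Jacobian ideal J(f) in C{p,q} is {p*q^2 + 2*p + 4*q, -p + q^3 - 2*q, p^2 + 4*p*q + 4*q^2}; counting standard monomials gives mu = 5. Corank 1: A-series; mu = 5 gives A_5.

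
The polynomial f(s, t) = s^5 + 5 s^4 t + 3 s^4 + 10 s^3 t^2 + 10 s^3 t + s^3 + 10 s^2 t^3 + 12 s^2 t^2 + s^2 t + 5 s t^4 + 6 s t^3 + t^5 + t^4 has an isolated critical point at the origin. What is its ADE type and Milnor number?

Type D_{5}, Milnor number mu = 5.

The Hessian of f at 0 is [[0, 0], [0, 0]] with rank 0, so corank 2. A Groebner basis of the Jacobian ideal J(f) in C{s,t} is {s*t^2, -s*t/3 + t^3, s^2 + 4*s*t/3}; counting standard monomials gives mu = 5. Corank 2; j^3 = s^2*(s + t) has shape L^2 M (L != M), so D-series; mu = 5 gives D_5.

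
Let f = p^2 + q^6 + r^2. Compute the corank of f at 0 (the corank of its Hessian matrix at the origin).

1

The Hessian at 0 is [[2, 0, 0], [0, 0, 0], [0, 0, 2]] of rank 2; hence corank 1.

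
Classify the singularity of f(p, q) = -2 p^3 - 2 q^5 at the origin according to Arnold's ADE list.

The Hessian of f at 0 is [[0, 0], [0, 0]] with rank 0, so corank 2. A Groebner basis of the Jacobian ideal J(f) in C{p,q} is {q^4, p^2}; counting standard monomials gives mu = 8. Corank 2; j^3 = -2*p^3 is a perfect cube, so E-series; the 5-jet and mu = 8 give E_8.

E_{8}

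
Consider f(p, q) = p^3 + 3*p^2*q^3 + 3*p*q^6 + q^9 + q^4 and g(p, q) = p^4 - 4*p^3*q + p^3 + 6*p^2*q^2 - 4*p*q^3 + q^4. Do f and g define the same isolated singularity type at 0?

Yes.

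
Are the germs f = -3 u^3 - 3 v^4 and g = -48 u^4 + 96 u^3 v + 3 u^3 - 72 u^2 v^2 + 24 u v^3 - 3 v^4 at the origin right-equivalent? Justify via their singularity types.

Yes.

The Hessian of f at 0 is [[0, 0], [0, 0]] with rank 0, so corank 2. A Groebner basis of the Jacobian ideal J(f) in C{u,v} is {v^3, u^2}; counting standard monomials gives mu = 6. Corank 2; j^3 = -3*u^3 is a perfect cube, so E-series; the 4-jet and mu = 6 give E_6. The Hessian of g at 0 is [[0, 0], [0, 0]] with rank 0, so corank 2. A Groebner basis of the Jacobian ideal J(g) in C{u,v} is {v^4, u*v^2 - v^3/6, u^2}; counting standard monomials gives mu = 6. Corank 2; j^3 = 3*u^3 is a perfect cube, so E-series; the 4-jet and mu = 6 give E_6. Both have type E_6, hence right-equivalent.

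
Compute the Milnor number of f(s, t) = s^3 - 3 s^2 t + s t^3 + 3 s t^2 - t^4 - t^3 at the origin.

7

The Hessian of f at 0 has rank 0. Corank 2; j^3 = (s - t)^3 is a perfect cube, so E-series; the 4-jet and mu = 7 give E_7.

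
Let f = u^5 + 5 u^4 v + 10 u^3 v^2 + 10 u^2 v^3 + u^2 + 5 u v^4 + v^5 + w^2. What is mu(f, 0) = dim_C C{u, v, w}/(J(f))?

4

The Hessian of f at 0 has rank 2. Corank 1: A-series; mu = 4 gives A_4.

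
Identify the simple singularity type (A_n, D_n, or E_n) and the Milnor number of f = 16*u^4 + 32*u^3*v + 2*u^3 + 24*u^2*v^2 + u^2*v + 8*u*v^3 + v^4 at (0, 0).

The Hessian of f at 0 has rank 0. Corank 2; j^3 = u^2*(2*u + v) has shape L^2 M (L != M), so D-series; mu = 5 gives D_5.

Type D_5, Milnor number mu = 5.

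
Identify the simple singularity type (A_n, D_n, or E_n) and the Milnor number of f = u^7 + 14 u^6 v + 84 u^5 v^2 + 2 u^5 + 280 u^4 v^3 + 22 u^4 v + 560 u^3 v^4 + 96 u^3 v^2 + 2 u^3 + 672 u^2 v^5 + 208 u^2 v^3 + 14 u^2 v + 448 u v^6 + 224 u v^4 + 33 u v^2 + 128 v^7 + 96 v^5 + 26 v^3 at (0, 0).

Type D4, Milnor number mu = 4.

The Hessian of f at 0 has rank 0. Corank 2; j^3 = (u + 2*v)*(2*u^2 + 10*u*v + 13*v^2) splits into three distinct lines over C (the quadratic factor has nonzero discriminant), so D_4.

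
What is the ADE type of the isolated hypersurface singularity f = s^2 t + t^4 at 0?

The Hessian of f at 0 has rank 0. Corank 2; j^3 = s^2*t has shape L^2 M (L != M), so D-series; mu = 5 gives D_5.

D_{5}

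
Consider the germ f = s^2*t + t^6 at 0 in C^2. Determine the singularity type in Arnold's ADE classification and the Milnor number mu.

The Hessian of f at 0 has rank 0. Corank 2; j^3 = s^2*t has shape L^2 M (L != M), so D-series; mu = 7 gives D_7.

Type D_{7}, Milnor number mu = 7.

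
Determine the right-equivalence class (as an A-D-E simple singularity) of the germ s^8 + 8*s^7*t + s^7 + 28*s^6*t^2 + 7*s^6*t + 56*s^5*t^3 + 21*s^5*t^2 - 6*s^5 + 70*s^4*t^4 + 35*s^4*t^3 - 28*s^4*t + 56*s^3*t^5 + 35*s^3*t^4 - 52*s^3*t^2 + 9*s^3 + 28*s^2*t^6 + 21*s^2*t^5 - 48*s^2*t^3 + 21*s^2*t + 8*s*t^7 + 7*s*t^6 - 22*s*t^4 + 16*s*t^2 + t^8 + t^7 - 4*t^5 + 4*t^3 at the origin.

The Hessian of f at 0 is [[0, 0], [0, 0]] with rank 0, so corank 2. A Groebner basis of the Jacobian ideal J(f) in C{s,t} is {s^2*t^2 + 1440*s^2*t + 432*s^2 + 1920*s*t^2 + 540*s*t + 640*t^3 + 168*t^2, -1944*s^2*t - 567*s^2 + s*t^3 - 2592*s*t^2 - 702*s*t - 864*t^3 - 216*t^2, 2592*s^2*t + 729*s^2 + 3456*s*t^2 + 891*s*t + t^4 + 1152*t^3 + 270*t^2, s^3 + 2*s^2*t + 4*s*t^2/3 + 8*t^3/27}; counting standard monomials gives mu = 9. Corank 2; j^3 = (s + t)*(3*s + 2*t)^2 has shape L^2 M (L != M), so D-series; mu = 9 gives D_9.

D9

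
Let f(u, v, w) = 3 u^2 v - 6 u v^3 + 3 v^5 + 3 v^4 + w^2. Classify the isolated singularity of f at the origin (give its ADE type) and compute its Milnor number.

Type D5, Milnor number mu = 5.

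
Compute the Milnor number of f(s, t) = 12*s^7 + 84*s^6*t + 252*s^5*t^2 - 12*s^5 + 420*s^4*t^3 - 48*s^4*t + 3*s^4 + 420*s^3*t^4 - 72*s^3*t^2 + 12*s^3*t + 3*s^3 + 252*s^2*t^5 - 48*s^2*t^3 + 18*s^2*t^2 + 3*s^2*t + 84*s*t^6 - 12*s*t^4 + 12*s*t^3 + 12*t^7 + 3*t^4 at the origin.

5

The Hessian of f at 0 is [[0, 0], [0, 0]] with rank 0, so corank 2. A Groebner basis of the Jacobian ideal J(f) in C{s,t} is {s*t^2, -s*t/4 + t^3, s^2 + s*t}; counting standard monomials gives mu = 5. Corank 2; j^3 = 3*s^2*(s + t) has shape L^2 M (L != M), so D-series; mu = 5 gives D_5.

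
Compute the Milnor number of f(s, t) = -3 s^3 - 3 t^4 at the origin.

6

The Hessian of f at 0 has rank 0. Corank 2; j^3 = -3*s^3 is a perfect cube, so E-series; the 4-jet and mu = 6 give E_6.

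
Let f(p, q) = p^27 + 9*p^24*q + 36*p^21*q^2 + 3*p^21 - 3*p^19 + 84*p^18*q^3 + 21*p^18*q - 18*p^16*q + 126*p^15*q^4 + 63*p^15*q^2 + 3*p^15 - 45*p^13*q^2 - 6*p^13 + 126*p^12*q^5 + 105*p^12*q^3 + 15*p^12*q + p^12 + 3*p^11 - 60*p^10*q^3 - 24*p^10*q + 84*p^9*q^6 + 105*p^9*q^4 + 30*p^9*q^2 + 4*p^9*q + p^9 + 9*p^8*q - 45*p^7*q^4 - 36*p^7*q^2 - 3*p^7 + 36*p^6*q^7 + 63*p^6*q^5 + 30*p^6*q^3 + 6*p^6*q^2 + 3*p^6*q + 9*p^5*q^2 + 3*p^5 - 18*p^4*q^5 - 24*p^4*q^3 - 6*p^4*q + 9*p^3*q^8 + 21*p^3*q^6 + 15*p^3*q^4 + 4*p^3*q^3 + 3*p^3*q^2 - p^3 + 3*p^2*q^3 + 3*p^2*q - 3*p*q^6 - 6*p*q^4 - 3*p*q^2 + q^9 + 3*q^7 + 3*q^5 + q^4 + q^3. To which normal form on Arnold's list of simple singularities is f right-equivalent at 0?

The Hessian of f at 0 has rank 0. Corank 2; j^3 = -(p - q)^3 is a perfect cube, so E-series; the 4-jet and mu = 6 give E_6.

E6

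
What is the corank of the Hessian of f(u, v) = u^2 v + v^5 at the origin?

Hessian at 0 has rank 0.

2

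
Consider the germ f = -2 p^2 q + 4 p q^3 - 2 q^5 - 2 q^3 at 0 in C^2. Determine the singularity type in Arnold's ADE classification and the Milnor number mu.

The Hessian of f at 0 has rank 0. Corank 2; j^3 = -2*q*(p^2 + q^2) splits into three distinct lines over C (the quadratic factor has nonzero discriminant), so D_4.

Type D_{4}, Milnor number mu = 4.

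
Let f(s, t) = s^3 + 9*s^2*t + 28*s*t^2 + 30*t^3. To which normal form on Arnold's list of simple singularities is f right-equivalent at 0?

D4

The Hessian of f at 0 has rank 0. Corank 2; j^3 = (s + 3*t)*(s^2 + 6*s*t + 10*t^2) splits into three distinct lines over C (the quadratic factor has nonzero discriminant), so D_4.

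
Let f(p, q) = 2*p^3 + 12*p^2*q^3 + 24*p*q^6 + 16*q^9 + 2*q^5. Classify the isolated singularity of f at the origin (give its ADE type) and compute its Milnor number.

The Hessian of f at 0 has rank 0. Corank 2; j^3 = 2*p^3 is a perfect cube, so E-series; the 5-jet and mu = 8 give E_8.

Type E8, Milnor number mu = 8.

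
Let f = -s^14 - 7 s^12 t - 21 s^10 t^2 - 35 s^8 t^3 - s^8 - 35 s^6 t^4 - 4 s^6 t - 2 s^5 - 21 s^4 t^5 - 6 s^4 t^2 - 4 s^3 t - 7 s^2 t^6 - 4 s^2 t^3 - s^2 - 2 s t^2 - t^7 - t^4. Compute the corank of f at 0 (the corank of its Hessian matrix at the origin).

1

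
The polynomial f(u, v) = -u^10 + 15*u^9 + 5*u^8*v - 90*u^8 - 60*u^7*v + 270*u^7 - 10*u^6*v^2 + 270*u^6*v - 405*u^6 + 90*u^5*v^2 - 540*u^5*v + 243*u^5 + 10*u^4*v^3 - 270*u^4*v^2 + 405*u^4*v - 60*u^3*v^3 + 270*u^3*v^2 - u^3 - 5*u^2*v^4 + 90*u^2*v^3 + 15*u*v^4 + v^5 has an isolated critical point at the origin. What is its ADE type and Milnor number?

Type E_{8}, Milnor number mu = 8.

The Hessian of f at 0 has rank 0. Corank 2; j^3 = -u^3 is a perfect cube, so E-series; the 5-jet and mu = 8 give E_8.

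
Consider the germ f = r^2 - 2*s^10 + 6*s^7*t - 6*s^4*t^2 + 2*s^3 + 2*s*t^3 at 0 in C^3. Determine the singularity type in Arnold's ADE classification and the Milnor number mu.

The Hessian of f at 0 is [[0, 0, 0], [0, 0, 0], [0, 0, 2]] with rank 1, so corank 2. A Groebner basis of the Jacobian ideal J(f) in C{s,t,r} is {s^3, s*t^2, 3*s^2 + t^3, r}; counting standard monomials gives mu = 7. Corank 2; j^3 = 2*s^3 is a perfect cube, so E-series; the 4-jet and mu = 7 give E_7.

Type E_7, Milnor number mu = 7.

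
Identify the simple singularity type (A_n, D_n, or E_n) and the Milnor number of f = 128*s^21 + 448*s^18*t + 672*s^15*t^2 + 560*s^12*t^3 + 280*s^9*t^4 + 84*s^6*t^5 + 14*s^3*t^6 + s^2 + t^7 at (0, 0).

The Hessian of f at 0 has rank 1. Corank 1: A-series; mu = 6 gives A_6.

Type A_6, Milnor number mu = 6.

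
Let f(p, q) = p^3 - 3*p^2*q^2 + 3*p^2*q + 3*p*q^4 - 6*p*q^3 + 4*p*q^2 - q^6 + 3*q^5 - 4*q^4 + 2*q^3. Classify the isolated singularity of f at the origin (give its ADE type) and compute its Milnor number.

Type D4, Milnor number mu = 4.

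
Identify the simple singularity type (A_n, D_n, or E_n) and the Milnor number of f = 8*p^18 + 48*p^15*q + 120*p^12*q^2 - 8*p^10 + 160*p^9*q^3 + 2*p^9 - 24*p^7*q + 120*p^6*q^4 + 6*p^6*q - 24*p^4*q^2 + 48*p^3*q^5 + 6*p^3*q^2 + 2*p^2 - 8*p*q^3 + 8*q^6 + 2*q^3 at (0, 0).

The Hessian of f at 0 is [[4, 0], [0, 0]] with rank 1, so corank 1. A Groebner basis of the Jacobian ideal J(f) in C{p,q} is {q^2, p}; counting standard monomials gives mu = 2. Corank 1: A-series; mu = 2 gives A_2.

Type A2, Milnor number mu = 2.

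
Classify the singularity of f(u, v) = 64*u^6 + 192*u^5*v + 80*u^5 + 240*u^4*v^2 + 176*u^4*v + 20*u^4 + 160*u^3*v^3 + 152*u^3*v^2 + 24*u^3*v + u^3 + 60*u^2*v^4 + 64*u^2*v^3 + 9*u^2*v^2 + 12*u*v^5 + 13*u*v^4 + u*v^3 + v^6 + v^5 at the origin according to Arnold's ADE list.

E_{7}

The Hessian of f at 0 is [[0, 0], [0, 0]] with rank 0, so corank 2. A Groebner basis of the Jacobian ideal J(f) in C{u,v} is {-3*u^2/5 + v^4 - v^3/5, u^3, u^2*v + u^2/5 + v^3/15, -u^2/5 + u*v^2 - v^3/15}; counting standard monomials gives mu = 7. Corank 2; j^3 = u^3 is a perfect cube, so E-series; the 4-jet and mu = 7 give E_7.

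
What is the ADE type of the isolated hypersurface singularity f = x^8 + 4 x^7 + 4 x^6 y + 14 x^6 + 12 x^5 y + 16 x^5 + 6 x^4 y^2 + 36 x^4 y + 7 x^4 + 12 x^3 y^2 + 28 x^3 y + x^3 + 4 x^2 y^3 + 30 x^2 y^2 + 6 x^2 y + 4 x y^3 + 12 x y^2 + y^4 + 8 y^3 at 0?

E6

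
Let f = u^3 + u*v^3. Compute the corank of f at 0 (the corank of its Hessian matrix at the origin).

2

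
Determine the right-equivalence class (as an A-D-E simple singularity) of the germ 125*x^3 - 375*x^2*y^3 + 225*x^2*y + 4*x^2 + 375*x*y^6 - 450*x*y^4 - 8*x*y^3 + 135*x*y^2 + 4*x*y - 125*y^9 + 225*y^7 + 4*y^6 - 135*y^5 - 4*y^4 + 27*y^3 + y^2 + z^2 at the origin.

A_2

The Hessian of f at 0 is [[8, 4, 0], [4, 2, 0], [0, 0, 2]] with rank 2, so corank 1. A Groebner basis of the Jacobian ideal J(f) in C{x,y,z} is {y^2, x + y/2, z}; counting standard monomials gives mu = 2. Corank 1: A-series; mu = 2 gives A_2.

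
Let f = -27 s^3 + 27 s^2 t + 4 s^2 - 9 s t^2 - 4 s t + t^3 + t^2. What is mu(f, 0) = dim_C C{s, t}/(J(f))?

2

The Hessian of f at 0 is [[8, -4], [-4, 2]] with rank 1, so corank 1. A Groebner basis of the Jacobian ideal J(f) in C{s,t} is {t^2, s - t/2}; counting standard monomials gives mu = 2. Corank 1: A-series; mu = 2 gives A_2.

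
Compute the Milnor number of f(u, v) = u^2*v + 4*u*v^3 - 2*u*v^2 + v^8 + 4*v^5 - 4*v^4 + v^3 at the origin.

9

The Hessian of f at 0 is [[0, 0], [0, 0]] with rank 0, so corank 2. A Groebner basis of the Jacobian ideal J(f) in C{u,v} is {u^4 + 3*u^3 - 7*u^2*v - 4*u^2 - 5*u*v^2/2 + 19*u*v/4 - 3*v^2/4, u^3*v + 3*u^3/2 - 3*u^2*v - u^2 + 5*u*v/4 - v^2/4, u^3/2 + u^2*v^2 - u^2*v/2, u*v/2 + v^3 - v^2/2}; counting standard monomials gives mu = 9. Corank 2; j^3 = v*(u - v)^2 has shape L^2 M (L != M), so D-series; mu = 9 gives D_9.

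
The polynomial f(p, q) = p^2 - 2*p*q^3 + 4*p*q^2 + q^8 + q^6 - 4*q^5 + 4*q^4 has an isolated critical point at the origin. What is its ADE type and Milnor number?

Type A7, Milnor number mu = 7.

The Hessian of f at 0 is [[2, 0], [0, 0]] with rank 1, so corank 1. A Groebner basis of the Jacobian ideal J(f) in C{p,q} is {p^3 + 8*p^2 + 32*p*q^2 + 32*p*q + 64*p + 128*q^2, p^2*q + 4*p^2 + 12*p*q^2 + 8*p*q + 16*p + 32*q^2, -p + q^3 - 2*q^2}; counting standard monomials gives mu = 7. Corank 1: A-series; mu = 7 gives A_7.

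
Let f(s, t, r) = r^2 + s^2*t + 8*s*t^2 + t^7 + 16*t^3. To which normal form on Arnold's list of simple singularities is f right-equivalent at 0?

D_{8}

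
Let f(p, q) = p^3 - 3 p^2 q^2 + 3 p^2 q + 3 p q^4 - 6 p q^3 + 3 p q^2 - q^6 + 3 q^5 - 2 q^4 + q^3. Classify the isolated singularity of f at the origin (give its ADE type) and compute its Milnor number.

The Hessian of f at 0 has rank 0. Corank 2; j^3 = (p + q)^3 is a perfect cube, so E-series; the 4-jet and mu = 6 give E_6.

Type E6, Milnor number mu = 6.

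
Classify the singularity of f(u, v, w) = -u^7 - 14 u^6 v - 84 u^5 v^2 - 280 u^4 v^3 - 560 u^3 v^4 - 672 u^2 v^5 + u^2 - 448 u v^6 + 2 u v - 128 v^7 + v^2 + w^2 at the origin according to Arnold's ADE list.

A_6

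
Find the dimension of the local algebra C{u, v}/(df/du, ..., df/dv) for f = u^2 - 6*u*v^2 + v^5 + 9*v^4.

The Hessian of f at 0 is [[2, 0], [0, 0]] with rank 1, so corank 1. A Groebner basis of the Jacobian ideal J(f) in C{u,v} is {u^2, -u/3 + v^2}; counting standard monomials gives mu = 4. Corank 1: A-series; mu = 4 gives A_4.

4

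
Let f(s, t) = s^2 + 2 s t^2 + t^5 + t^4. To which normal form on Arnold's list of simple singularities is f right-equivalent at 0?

A_{4}

The Hessian of f at 0 is [[2, 0], [0, 0]] with rank 1, so corank 1. A Groebner basis of the Jacobian ideal J(f) in C{s,t} is {s^2, s + t^2}; counting standard monomials gives mu = 4. Corank 1: A-series; mu = 4 gives A_4.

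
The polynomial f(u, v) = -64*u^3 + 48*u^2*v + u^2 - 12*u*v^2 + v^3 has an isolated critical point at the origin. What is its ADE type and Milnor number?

Type A_2, Milnor number mu = 2.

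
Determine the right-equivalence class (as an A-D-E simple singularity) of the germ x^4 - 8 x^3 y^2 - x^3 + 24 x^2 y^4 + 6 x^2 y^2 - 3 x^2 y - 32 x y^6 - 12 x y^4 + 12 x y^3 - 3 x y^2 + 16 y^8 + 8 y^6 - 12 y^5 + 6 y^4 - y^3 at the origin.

E6

The Hessian of f at 0 has rank 0. Corank 2; j^3 = -(x + y)^3 is a perfect cube, so E-series; the 4-jet and mu = 6 give E_6.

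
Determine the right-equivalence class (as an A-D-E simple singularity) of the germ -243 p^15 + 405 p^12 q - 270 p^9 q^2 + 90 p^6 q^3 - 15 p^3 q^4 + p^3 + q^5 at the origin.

The Hessian of f at 0 is [[0, 0], [0, 0]] with rank 0, so corank 2. A Groebner basis of the Jacobian ideal J(f) in C{p,q} is {q^4, p^2}; counting standard monomials gives mu = 8. Corank 2; j^3 = p^3 is a perfect cube, so E-series; the 5-jet and mu = 8 give E_8.

E_8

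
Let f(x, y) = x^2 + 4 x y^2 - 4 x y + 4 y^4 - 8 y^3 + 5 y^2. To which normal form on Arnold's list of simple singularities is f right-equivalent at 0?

A_{1}

The Hessian of f at 0 is [[2, -4], [-4, 10]] with rank 2, so corank 0. A Groebner basis of the Jacobian ideal J(f) in C{x,y} is {x, y}; counting standard monomials gives mu = 1. Corank 0: nondegenerate Morse point, so A_1.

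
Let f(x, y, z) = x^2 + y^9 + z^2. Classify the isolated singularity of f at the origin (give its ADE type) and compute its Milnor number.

Type A_{8}, Milnor number mu = 8.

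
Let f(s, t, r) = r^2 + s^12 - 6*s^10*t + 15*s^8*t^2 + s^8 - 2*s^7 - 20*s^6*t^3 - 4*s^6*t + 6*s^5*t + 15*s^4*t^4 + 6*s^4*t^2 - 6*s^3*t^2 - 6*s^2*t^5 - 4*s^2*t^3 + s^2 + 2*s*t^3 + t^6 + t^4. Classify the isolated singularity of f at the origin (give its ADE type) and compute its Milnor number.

The Hessian of f at 0 is [[2, 0, 0], [0, 0, 0], [0, 0, 2]] with rank 2, so corank 1. A Groebner basis of the Jacobian ideal J(f) in C{s,t,r} is {t^3, s, r}; counting standard monomials gives mu = 3. Corank 1: A-series; mu = 3 gives A_3.

Type A_{3}, Milnor number mu = 3.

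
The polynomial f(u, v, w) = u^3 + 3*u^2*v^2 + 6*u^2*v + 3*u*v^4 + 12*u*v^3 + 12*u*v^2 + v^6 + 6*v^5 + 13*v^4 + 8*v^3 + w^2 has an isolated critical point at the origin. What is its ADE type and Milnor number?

Type E_{6}, Milnor number mu = 6.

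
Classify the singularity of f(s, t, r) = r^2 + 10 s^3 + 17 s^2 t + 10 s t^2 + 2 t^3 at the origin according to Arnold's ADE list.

The Hessian of f at 0 has rank 1. Corank 2; j^3 = (2*s + t)*(5*s^2 + 6*s*t + 2*t^2) splits into three distinct lines over C (the quadratic factor has nonzero discriminant), so D_4.

D_{4}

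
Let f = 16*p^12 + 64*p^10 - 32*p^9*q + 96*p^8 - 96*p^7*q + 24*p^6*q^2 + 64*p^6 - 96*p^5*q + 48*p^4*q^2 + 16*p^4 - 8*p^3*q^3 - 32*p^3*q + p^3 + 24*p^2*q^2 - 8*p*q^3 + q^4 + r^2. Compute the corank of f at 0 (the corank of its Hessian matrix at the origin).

Hessian at 0 has rank 1.

2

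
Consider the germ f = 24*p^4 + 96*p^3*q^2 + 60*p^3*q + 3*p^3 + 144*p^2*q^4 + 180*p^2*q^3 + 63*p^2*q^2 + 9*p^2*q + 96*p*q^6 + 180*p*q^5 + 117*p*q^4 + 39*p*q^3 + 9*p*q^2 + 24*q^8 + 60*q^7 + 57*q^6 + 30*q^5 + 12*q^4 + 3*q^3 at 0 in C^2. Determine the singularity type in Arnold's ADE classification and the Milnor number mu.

The Hessian of f at 0 has rank 0. Corank 2; j^3 = 3*(p + q)^3 is a perfect cube, so E-series; the 4-jet and mu = 7 give E_7.

Type E7, Milnor number mu = 7.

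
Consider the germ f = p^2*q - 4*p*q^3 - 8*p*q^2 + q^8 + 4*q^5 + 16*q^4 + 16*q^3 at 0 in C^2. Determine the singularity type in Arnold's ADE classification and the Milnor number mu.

Type D9, Milnor number mu = 9.

The Hessian of f at 0 is [[0, 0], [0, 0]] with rank 0, so corank 2. A Groebner basis of the Jacobian ideal J(f) in C{p,q} is {p^4 - 48*p^3 + 448*p^2*q + 16*p^2 - 1440*p*q^2 + 704*p*q - 3072*q^2, p^3*q - 6*p^3 + 48*p^2*q + p^2 - 130*p*q^2 + 60*p*q - 256*q^2, -p^3/2 + p^2*q^2 + 2*p^2*q, -p*q/2 + q^3 + 2*q^2}; counting standard monomials gives mu = 9. Corank 2; j^3 = q*(p - 4*q)^2 has shape L^2 M (L != M), so D-series; mu = 9 gives D_9.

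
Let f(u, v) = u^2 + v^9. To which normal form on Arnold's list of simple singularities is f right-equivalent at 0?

A_8

The Hessian of f at 0 has rank 1. Corank 1: A-series; mu = 8 gives A_8.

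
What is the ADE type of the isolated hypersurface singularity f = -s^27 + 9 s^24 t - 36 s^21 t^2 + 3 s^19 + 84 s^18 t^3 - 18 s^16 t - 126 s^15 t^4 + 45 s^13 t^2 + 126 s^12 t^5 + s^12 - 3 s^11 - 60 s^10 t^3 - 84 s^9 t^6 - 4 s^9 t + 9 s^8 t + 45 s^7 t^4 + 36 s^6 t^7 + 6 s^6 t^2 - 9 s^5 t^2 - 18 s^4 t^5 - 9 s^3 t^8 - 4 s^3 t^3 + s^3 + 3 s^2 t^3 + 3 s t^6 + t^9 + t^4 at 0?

E_6

The Hessian of f at 0 has rank 0. Corank 2; j^3 = s^3 is a perfect cube, so E-series; the 4-jet and mu = 6 give E_6.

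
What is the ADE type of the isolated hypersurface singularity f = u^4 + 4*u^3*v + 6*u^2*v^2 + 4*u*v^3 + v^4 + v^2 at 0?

The Hessian of f at 0 has rank 1. Corank 1: A-series; mu = 3 gives A_3.

A_{3}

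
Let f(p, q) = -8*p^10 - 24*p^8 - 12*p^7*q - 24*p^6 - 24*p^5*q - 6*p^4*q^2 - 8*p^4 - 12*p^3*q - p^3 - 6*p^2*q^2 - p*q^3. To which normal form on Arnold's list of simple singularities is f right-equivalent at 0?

E7

The Hessian of f at 0 has rank 0. Corank 2; j^3 = -p^3 is a perfect cube, so E-series; the 4-jet and mu = 7 give E_7.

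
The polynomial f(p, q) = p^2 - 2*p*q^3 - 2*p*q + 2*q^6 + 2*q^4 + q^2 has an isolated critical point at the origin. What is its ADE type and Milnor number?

The Hessian of f at 0 is [[2, -2], [-2, 2]] with rank 1, so corank 1. A Groebner basis of the Jacobian ideal J(f) in C{p,q} is {p*q^2 - p + q, -p + q^3 + q, p^2 - 2*p*q + q^2}; counting standard monomials gives mu = 5. Corank 1: A-series; mu = 5 gives A_5.

Type A_5, Milnor number mu = 5.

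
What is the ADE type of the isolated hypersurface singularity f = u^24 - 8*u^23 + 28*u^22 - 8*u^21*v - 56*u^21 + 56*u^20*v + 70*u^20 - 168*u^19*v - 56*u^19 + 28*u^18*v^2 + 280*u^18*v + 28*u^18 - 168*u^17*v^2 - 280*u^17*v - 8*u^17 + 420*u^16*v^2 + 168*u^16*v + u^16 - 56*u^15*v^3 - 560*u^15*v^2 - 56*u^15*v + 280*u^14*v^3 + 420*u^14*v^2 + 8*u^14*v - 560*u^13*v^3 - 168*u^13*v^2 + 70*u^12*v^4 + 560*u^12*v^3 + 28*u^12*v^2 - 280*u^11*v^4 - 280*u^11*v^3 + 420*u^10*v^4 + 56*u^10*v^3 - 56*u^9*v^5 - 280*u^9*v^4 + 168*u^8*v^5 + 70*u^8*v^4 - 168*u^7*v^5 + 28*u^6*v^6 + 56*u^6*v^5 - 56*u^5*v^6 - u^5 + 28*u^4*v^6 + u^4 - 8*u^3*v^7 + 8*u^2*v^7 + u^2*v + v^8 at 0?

D9

The Hessian of f at 0 has rank 0. Corank 2; j^3 = u^2*v has shape L^2 M (L != M), so D-series; mu = 9 gives D_9.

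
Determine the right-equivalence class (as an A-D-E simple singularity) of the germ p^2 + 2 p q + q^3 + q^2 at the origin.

A_2

The Hessian of f at 0 is [[2, 2], [2, 2]] with rank 1, so corank 1. A Groebner basis of the Jacobian ideal J(f) in C{p,q} is {q^2, p + q}; counting standard monomials gives mu = 2. Corank 1: A-series; mu = 2 gives A_2.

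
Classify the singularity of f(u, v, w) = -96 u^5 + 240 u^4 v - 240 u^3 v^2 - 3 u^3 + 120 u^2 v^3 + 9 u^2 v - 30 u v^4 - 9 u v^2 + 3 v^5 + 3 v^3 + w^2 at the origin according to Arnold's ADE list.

The Hessian of f at 0 is [[0, 0, 0], [0, 0, 0], [0, 0, 2]] with rank 1, so corank 2. A Groebner basis of the Jacobian ideal J(f) in C{u,v,w} is {v^5, u*v^3 - 7*v^4/8, u^2 - 2*u*v + v^2, w}; counting standard monomials gives mu = 8. Corank 2; j^3 = -3*(u - v)^3 is a perfect cube, so E-series; the 5-jet and mu = 8 give E_8.

E_8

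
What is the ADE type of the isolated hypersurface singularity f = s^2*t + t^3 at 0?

The Hessian of f at 0 has rank 0. Corank 2; j^3 = t*(s^2 + t^2) splits into three distinct lines over C (the quadratic factor has nonzero discriminant), so D_4.

D_4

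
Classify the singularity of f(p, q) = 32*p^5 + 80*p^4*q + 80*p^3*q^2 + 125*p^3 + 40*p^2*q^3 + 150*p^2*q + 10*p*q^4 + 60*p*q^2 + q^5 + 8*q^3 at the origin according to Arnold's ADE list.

The Hessian of f at 0 has rank 0. Corank 2; j^3 = (5*p + 2*q)^3 is a perfect cube, so E-series; the 5-jet and mu = 8 give E_8.

E_8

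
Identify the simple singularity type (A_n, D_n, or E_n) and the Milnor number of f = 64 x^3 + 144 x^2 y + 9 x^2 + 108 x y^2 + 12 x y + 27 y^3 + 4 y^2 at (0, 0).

The Hessian of f at 0 has rank 1. Corank 1: A-series; mu = 2 gives A_2.

Type A_2, Milnor number mu = 2.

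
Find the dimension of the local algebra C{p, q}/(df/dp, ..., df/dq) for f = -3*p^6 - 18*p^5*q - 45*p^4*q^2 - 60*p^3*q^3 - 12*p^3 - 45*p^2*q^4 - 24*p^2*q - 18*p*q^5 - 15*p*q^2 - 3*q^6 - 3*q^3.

7

The Hessian of f at 0 has rank 0. Corank 2; j^3 = -3*(p + q)*(2*p + q)^2 has shape L^2 M (L != M), so D-series; mu = 7 gives D_7.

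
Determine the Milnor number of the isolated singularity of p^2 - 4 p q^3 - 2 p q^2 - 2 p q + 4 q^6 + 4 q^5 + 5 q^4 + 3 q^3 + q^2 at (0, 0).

2

The Hessian of f at 0 has rank 1. Corank 1: A-series; mu = 2 gives A_2.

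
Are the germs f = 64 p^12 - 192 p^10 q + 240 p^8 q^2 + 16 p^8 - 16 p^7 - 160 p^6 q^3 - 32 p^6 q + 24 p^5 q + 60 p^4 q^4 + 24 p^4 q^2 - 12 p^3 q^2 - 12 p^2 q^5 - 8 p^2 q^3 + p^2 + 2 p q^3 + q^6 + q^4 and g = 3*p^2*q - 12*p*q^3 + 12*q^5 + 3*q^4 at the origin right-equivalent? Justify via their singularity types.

The Hessian of f at 0 has rank 1. Corank 1: A-series; mu = 3 gives A_3. The Hessian of g at 0 has rank 0. Corank 2; j^3 = 3*p^2*q has shape L^2 M (L != M), so D-series; mu = 5 gives D_5. f is A_3 but g is D_5, hence not right-equivalent.

No.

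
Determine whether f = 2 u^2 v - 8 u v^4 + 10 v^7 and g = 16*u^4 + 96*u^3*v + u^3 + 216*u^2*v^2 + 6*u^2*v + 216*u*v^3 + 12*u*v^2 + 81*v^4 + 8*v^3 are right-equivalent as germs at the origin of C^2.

No.

The Hessian of f at 0 is [[0, 0], [0, 0]] with rank 0, so corank 2. A Groebner basis of the Jacobian ideal J(f) in C{u,v} is {2*u^2/3 + u*v^3, -u*v/2 + v^4, u^3, u^2*v}; counting standard monomials gives mu = 8. Corank 2; j^3 = 2*u^2*v has shape L^2 M (L != M), so D-series; mu = 8 gives D_8. The Hessian of g at 0 is [[0, 0], [0, 0]] with rank 0, so corank 2. A Groebner basis of the Jacobian ideal J(g) in C{u,v} is {v^4, u*v^2 + 11*v^3/6, u^2 + 4*u*v + 4*v^2}; counting standard monomials gives mu = 6. Corank 2; j^3 = (u + 2*v)^3 is a perfect cube, so E-series; the 4-jet and mu = 6 give E_6. f is D_8 but g is E_6, hence not right-equivalent.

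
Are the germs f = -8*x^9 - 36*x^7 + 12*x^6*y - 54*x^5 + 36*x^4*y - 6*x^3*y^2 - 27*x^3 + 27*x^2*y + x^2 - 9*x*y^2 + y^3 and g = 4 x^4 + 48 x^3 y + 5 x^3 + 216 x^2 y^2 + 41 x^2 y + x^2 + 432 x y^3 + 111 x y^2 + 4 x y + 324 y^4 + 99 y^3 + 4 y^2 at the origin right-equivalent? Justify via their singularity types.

Yes.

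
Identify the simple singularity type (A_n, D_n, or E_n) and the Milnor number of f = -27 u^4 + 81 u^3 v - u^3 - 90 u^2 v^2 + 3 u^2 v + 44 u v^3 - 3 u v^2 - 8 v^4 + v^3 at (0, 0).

The Hessian of f at 0 is [[0, 0], [0, 0]] with rank 0, so corank 2. A Groebner basis of the Jacobian ideal J(f) in C{u,v} is {u^2/3 - 2*u*v/3 + v^4 + v^3/9 + v^2/3, u^3 + 5*u^2/3 - 10*u*v/3 - 4*v^3/9 + 5*v^2/3, u^2*v + 11*u^2/9 - 22*u*v/9 - 16*v^3/27 + 11*v^2/9, 2*u^2/3 + u*v^2 - 4*u*v/3 - 7*v^3/9 + 2*v^2/3}; counting standard monomials gives mu = 7. Corank 2; j^3 = -(u - v)^3 is a perfect cube, so E-series; the 4-jet and mu = 7 give E_7.

Type E7, Milnor number mu = 7.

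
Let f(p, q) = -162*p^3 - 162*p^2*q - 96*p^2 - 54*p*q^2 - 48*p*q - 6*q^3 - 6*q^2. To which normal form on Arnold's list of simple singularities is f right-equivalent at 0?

A2

The Hessian of f at 0 is [[-192, -48], [-48, -12]] with rank 1, so corank 1. A Groebner basis of the Jacobian ideal J(f) in C{p,q} is {q^2, p + q/4}; counting standard monomials gives mu = 2. Corank 1: A-series; mu = 2 gives A_2.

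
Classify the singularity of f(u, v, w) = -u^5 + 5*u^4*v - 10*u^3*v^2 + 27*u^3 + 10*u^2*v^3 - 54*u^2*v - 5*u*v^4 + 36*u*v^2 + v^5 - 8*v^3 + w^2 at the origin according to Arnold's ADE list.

E8

The Hessian of f at 0 has rank 1. Corank 2; j^3 = (3*u - 2*v)^3 is a perfect cube, so E-series; the 5-jet and mu = 8 give E_8.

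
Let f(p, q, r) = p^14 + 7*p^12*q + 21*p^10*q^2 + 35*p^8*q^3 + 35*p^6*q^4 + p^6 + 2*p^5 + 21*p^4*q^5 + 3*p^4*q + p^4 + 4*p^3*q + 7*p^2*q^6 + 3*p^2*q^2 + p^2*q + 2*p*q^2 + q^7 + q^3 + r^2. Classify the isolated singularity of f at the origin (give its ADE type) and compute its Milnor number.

Type D_8, Milnor number mu = 8.

The Hessian of f at 0 has rank 1. Corank 2; j^3 = q*(p + q)^2 has shape L^2 M (L != M), so D-series; mu = 8 gives D_8.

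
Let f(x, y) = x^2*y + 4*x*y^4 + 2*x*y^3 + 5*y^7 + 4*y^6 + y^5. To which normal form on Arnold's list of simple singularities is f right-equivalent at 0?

The Hessian of f at 0 has rank 0. Corank 2; j^3 = x^2*y has shape L^2 M (L != M), so D-series; mu = 8 gives D_8.

D_8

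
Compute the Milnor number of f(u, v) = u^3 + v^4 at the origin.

The Hessian of f at 0 has rank 0. Corank 2; j^3 = u^3 is a perfect cube, so E-series; the 4-jet and mu = 6 give E_6.

6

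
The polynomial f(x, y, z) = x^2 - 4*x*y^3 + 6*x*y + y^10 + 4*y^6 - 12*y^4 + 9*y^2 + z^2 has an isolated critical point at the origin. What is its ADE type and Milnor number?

The Hessian of f at 0 is [[2, 6, 0], [6, 18, 0], [0, 0, 2]] with rank 2, so corank 1. A Groebner basis of the Jacobian ideal J(f) in C{x,y,z} is {x^3 + 9*x^2*y + 27*x*y^2 + 27*x/2 + 81*y/2, -x/2 + y^3 - 3*y/2, z}; counting standard monomials gives mu = 9. Corank 1: A-series; mu = 9 gives A_9.

Type A_{9}, Milnor number mu = 9.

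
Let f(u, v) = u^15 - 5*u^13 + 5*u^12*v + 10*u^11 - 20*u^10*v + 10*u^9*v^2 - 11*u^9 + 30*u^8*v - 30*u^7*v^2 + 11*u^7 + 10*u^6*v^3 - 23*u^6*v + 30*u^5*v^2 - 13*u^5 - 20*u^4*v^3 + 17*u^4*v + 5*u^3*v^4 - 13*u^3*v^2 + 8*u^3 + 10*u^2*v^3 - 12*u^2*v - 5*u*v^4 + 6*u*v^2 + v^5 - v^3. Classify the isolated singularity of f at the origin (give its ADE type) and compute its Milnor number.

Type E_{8}, Milnor number mu = 8.

The Hessian of f at 0 has rank 0. Corank 2; j^3 = (2*u - v)^3 is a perfect cube, so E-series; the 5-jet and mu = 8 give E_8.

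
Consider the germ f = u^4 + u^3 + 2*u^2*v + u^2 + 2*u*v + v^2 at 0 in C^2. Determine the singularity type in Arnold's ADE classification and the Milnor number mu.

Type A2, Milnor number mu = 2.

The Hessian of f at 0 is [[2, 2], [2, 2]] with rank 1, so corank 1. A Groebner basis of the Jacobian ideal J(f) in C{u,v} is {v^2, u + v}; counting standard monomials gives mu = 2. Corank 1: A-series; mu = 2 gives A_2.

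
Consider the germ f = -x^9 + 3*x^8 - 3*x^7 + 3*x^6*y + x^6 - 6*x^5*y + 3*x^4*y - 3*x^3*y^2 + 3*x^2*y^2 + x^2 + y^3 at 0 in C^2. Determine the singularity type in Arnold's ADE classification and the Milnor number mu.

Type A_{2}, Milnor number mu = 2.

The Hessian of f at 0 has rank 1. Corank 1: A-series; mu = 2 gives A_2.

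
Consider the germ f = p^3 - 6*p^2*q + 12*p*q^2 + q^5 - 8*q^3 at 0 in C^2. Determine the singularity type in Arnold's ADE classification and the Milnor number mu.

Type E_8, Milnor number mu = 8.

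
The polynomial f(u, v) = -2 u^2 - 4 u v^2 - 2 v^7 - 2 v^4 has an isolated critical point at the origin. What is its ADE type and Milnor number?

Type A_{6}, Milnor number mu = 6.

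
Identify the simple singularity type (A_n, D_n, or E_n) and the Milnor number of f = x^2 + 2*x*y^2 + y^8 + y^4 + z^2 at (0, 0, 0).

Type A_{7}, Milnor number mu = 7.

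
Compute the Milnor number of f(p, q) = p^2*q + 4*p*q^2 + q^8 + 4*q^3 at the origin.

9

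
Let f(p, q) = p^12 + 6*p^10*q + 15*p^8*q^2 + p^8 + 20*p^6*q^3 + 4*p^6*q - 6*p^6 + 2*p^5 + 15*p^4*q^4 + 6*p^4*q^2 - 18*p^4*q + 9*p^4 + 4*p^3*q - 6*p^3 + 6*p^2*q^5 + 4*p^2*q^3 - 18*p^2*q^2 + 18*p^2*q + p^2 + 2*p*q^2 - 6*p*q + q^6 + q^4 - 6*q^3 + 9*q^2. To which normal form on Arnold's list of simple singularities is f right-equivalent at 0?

The Hessian of f at 0 has rank 1. Corank 1: A-series; mu = 5 gives A_5.

A_{5}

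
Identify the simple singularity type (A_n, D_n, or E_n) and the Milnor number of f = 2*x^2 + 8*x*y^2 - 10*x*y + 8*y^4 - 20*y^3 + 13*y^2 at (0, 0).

Type A1, Milnor number mu = 1.

The Hessian of f at 0 is [[4, -10], [-10, 26]] with rank 2, so corank 0. A Groebner basis of the Jacobian ideal J(f) in C{x,y} is {x, y}; counting standard monomials gives mu = 1. Corank 0: nondegenerate Morse point, so A_1.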